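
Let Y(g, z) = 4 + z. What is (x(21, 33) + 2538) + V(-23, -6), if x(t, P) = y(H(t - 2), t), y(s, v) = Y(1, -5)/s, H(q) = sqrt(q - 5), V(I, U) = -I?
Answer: 2561 - sqrt(14)/14 ≈ 2560.7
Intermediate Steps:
H(q) = sqrt(-5 + q)
y(s, v) = -1/s (y(s, v) = (4 - 5)/s = -1/s)
x(t, P) = -1/sqrt(-7 + t) (x(t, P) = -1/(sqrt(-5 + (t - 2))) = -1/(sqrt(-5 + (-2 + t))) = -1/(sqrt(-7 + t)) = -1/sqrt(-7 + t))
(x(21, 33) + 2538) + V(-23, -6) = (-1/sqrt(-7 + 21) + 2538) - 1*(-23) = (-1/sqrt(14) + 2538) + 23 = (-sqrt(14)/14 + 2538) + 23 = (2538 - sqrt(14)/14) + 23 = 2561 - sqrt(14)/14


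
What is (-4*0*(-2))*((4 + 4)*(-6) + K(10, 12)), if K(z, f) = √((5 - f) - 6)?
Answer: 0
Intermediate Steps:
K(z, f) = √(-1 - f)
(-4*0*(-2))*((4 + 4)*(-6) + K(10, 12)) = (-4*0*(-2))*((4 + 4)*(-6) + √(-1 - 1*12)) = (0*(-2))*(8*(-6) + √(-1 - 12)) = 0*(-48 + √(-13)) = 0*(-48 + I*√13) = 0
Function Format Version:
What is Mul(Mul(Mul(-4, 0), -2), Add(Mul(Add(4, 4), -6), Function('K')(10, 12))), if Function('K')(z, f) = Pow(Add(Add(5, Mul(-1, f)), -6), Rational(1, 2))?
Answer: 0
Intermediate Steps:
Function('K')(z, f) = Pow(Add(-1, Mul(-1, f)), Rational(1, 2))
Mul(Mul(Mul(-4, 0), -2), Add(Mul(Add(4, 4), -6), Function('K')(10, 12))) = Mul(Mul(Mul(-4, 0), -2), Add(Mul(Add(4, 4), -6), Pow(Add(-1, Mul(-1, 12)), Rational(1, 2)))) = Mul(Mul(0, -2), Add(Mul(8, -6), Pow(Add(-1, -12), Rational(1, 2)))) = Mul(0, Add(-48, Pow(-13, Rational(1, 2)))) = Mul(0, Add(-48, Mul(I, Pow(13, Rational(1, 2))))) = 0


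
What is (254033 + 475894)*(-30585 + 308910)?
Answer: 203156932275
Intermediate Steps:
(254033 + 475894)*(-30585 + 308910) = 729927*278325 = 203156932275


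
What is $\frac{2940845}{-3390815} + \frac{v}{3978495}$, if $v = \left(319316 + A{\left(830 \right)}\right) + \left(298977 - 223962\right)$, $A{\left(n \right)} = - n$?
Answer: $- \frac{691056535664}{899356034895} \approx -0.76839$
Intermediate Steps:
$v = 393501$ ($v = \left(319316 - 830\right) + \left(298977 - 223962\right) = \left(319316 - 830\right) + 75015 = 318486 + 75015 = 393501$)
$\frac{2940845}{-3390815} + \frac{v}{3978495} = \frac{2940845}{-3390815} + \frac{393501}{3978495} = 2940845 \left(- \frac{1}{3390815}\right) + 393501 \cdot \frac{1}{3978495} = - \frac{588169}{678163} + \frac{131167}{1326165} = - \frac{691056535664}{899356034895}$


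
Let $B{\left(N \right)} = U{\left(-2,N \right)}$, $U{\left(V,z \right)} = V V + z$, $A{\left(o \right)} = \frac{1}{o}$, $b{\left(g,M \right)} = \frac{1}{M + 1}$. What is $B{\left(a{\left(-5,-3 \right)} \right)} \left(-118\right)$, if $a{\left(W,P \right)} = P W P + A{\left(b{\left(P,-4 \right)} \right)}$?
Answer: $5192$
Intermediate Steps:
$b{\left(g,M \right)} = \frac{1}{1 + M}$
$a{\left(W,P \right)} = -3 + W P^{2}$ ($a{\left(W,P \right)} = P W P + \frac{1}{\frac{1}{1 - 4}} = W P^{2} + \frac{1}{\frac{1}{-3}} = W P^{2} + \frac{1}{- \frac{1}{3}} = W P^{2} - 3 = -3 + W P^{2}$)
$U{\left(V,z \right)} = z + V^{2}$ ($U{\left(V,z \right)} = V^{2} + z = z + V^{2}$)
$B{\left(N \right)} = 4 + N$ ($B{\left(N \right)} = N + \left(-2\right)^{2} = N + 4 = 4 + N$)
$B{\left(a{\left(-5,-3 \right)} \right)} \left(-118\right) = \left(4 - \left(3 + 5 \left(-3\right)^{2}\right)\right) \left(-118\right) = \left(4 - 48\right) \left(-118\right) = \left(-44\right) \left(-118\right) = 5192$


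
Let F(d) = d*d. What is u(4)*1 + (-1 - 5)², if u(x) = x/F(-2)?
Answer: 37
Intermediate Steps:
F(d) = d²
u(x) = x/4 (u(x) = x/((-2)²) = x/4)
u(4)*1 + (-1 - 5)² = ((¼)*4)*1 + (-1 - 5)² = 1*1 + (-6)² = 1 + 36 = 37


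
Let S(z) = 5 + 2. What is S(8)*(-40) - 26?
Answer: -306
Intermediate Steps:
S(z) = 7
S(8)*(-40) - 26 = 7*(-40) - 26 = -280 - 26 = -306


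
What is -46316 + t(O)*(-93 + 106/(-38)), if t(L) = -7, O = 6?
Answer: -867264/19 ≈ -45646.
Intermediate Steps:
-46316 + t(O)*(-93 + 106/(-38)) = -46316 - 7*(-93 + 106/(-38)) = -46316 - 7*(-93 + 106*(-1/38)) = -46316 - 7*(-93 - 53/19) = -46316 - 7*(-1820/19) = -46316 + 12740/19 = -867264/19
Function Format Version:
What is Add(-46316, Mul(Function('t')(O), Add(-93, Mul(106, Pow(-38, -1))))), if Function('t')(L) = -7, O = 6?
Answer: Rational(-867264, 19) ≈ -45646.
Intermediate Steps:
Add(-46316, Mul(Function('t')(O), Add(-93, Mul(106, Pow(-38, -1))))) = Add(-46316, Mul(-7, Add(-93, Mul(106, Pow(-38, -1))))) = Add(-46316, Mul(-7, Add(-93, Mul(106, Rational(-1, 38))))) = Add(-46316, Mul(-7, Add(-93, Rational(-53, 19)))) = Add(-46316, Mul(-7, Rational(-1820, 19))) = Add(-46316, Rational(12740, 19)) = Rational(-867264, 19)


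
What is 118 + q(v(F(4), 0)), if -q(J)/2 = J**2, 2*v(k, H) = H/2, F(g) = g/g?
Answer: 118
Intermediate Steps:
F(g) = 1
v(k, H) = H/4 (v(k, H) = (H/2)/2 = H/4)
q(J) = -2*J**2
118 + q(v(F(4), 0)) = 118 - 2*((1/4)*0)**2 = 118 - 2*0**2 = 118 - 2*0 = 118 + 0 = 118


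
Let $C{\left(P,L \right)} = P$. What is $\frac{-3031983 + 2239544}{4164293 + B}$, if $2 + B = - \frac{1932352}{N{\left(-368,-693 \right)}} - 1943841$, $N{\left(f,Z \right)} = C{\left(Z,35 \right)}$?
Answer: $- \frac{549160227}{1540704202} \approx -0.35643$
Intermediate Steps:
$N{\left(f,Z \right)} = Z$
$B = - \frac{1345150847}{693}$ ($B = -2 - \left(1943841 + \frac{1932352}{-693}\right) = -2 - \frac{1345149461}{693} = - \frac{1345150847}{693} \approx -1.9411 \cdot 10^{6}$)
$\frac{-3031983 + 2239544}{4164293 + B} = \frac{-3031983 + 2239544}{4164293 - \frac{1345150847}{693}} = - \frac{792439}{\frac{1540704202}{693}} = \left(-792439\right) \frac{693}{1540704202} = - \frac{549160227}{1540704202}$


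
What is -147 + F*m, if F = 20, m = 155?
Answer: 2953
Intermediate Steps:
-147 + F*m = -147 + 20*155 = -147 + 3100 = 2953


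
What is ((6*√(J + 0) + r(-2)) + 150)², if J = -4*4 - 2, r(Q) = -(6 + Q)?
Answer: 20668 + 5256*I*√2 ≈ 20668.0 + 7433.1*I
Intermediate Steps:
r(Q) = -6 - Q
J = -18 (J = -16 - 2 = -18)
((6*√(J + 0) + r(-2)) + 150)² = ((6*√(-18 + 0) + (-6 - 1*(-2))) + 150)² = ((6*√(-18) + (-6 + 2)) + 150)² = ((6*(3*I*√2) - 4) + 150)² = ((18*I*√2 - 4) + 150)² = ((-4 + 18*I*√2) + 150)² = (146 + 18*I*√2)²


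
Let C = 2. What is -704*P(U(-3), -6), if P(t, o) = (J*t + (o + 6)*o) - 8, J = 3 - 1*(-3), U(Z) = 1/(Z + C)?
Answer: 9856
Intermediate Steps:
U(Z) = 1/(2 + Z) (U(Z) = 1/(Z + 2) = 1/(2 + Z))
J = 6 (J = 3 + 3 = 6)
P(t, o) = -8 + 6*t + o*(6 + o) (P(t, o) = (6*t + (o + 6)*o) - 8 = (6*t + (6 + o)*o) - 8 = (6*t + o*(6 + o)) - 8 = -8 + 6*t + o*(6 + o))
-704*P(U(-3), -6) = -704*(-8 + (-6)² + 6*(-6) + 6/(2 - 3)) = -704*(-8 + 36 - 36 + 6/(-1)) = -704*(-8 + 36 - 36 + 6*(-1)) = -704*(-8 + 36 - 36 - 6) = -704*(-14) = 9856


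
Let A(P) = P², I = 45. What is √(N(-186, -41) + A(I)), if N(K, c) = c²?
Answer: √3706 ≈ 60.877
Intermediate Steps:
√(N(-186, -41) + A(I)) = √((-41)² + 45²) = √(1681 + 2025) = √3706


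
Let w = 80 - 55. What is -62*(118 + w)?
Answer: -8866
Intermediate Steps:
w = 25
-62*(118 + w) = -62*(118 + 25) = -62*143 = -8866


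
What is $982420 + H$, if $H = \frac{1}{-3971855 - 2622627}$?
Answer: $\frac{6478551006439}{6594482} \approx 9.8242 \cdot 10^{5}$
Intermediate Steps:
$H = - \frac{1}{6594482}$ ($H = \frac{1}{-6594482} = - \frac{1}{6594482} \approx -1.5164 \cdot 10^{-7}$)
$982420 + H = 982420 - \frac{1}{6594482} = \frac{6478551006439}{6594482}$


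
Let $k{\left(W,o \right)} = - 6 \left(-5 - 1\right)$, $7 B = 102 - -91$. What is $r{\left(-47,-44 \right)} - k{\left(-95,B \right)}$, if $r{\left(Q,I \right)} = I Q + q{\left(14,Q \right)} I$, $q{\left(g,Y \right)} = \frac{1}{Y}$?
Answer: $\frac{95548}{47} \approx 2032.9$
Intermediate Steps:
$B = \frac{193}{7}$ ($B = \frac{102 - -91}{7} = \frac{102 + 91}{7} = \frac{1}{7} \cdot 193 = \frac{193}{7} \approx 27.571$)
$k{\left(W,o \right)} = 36$ ($k{\left(W,o \right)} = \left(-6\right) \left(-6\right) = 36$)
$r{\left(Q,I \right)} = I Q + \frac{I}{Q}$
$r{\left(-47,-44 \right)} - k{\left(-95,B \right)} = \left(\left(-44\right) \left(-47\right) - \frac{44}{-47}\right) - 36 = \left(2068 - - \frac{44}{47}\right) - 36 = \left(2068 + \frac{44}{47}\right) - 36 = \frac{97240}{47} - 36 = \frac{95548}{47}$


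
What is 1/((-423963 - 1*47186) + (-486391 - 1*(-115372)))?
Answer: -1/842168 ≈ -1.1874e-6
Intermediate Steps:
1/((-423963 - 1*47186) + (-486391 - 1*(-115372))) = 1/((-423963 - 47186) + (-486391 + 115372)) = 1/(-471149 - 371019) = 1/(-842168) = -1/842168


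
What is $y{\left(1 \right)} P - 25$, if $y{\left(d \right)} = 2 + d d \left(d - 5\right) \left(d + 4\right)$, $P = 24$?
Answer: $-457$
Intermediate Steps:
$y{\left(d \right)} = 2 + d^{2} \left(-5 + d\right) \left(4 + d\right)$ ($y{\left(d \right)} = 2 + d d \left(-5 + d\right) \left(4 + d\right) = 2 + d^{2} \left(-5 + d\right) \left(4 + d\right)$)
$y{\left(1 \right)} P - 25 = \left(2 + 1^{4} - 1^{3} - 20 \cdot 1^{2}\right) 24 - 25 = \left(2 + 1 - 1 - 20\right) 24 - 25 = \left(-18\right) 24 - 25 = -432 - 25 = -457$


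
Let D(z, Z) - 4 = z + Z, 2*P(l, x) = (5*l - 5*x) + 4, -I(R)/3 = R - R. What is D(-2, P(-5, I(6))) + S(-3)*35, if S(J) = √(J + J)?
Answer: -17/2 + 35*I*√6 ≈ -8.5 + 85.732*I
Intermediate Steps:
I(R) = 0 (I(R) = -3*(R - R) = -3*0 = 0)
P(l, x) = 2 - 5*x/2 + 5*l/2 (P(l, x) = ((5*l - 5*x) + 4)/2 = ((-5*x + 5*l) + 4)/2 = (4 - 5*x + 5*l)/2 = 2 - 5*x/2 + 5*l/2)
S(J) = √2*√J (S(J) = √(2*J) = √2*√J)
D(z, Z) = 4 + Z + z (D(z, Z) = 4 + (z + Z) = 4 + (Z + z) = 4 + Z + z)
D(-2, P(-5, I(6))) + S(-3)*35 = (4 + (2 - 5/2*0 + (5/2)*(-5)) - 2) + (√2*√(-3))*35 = (4 + (2 + 0 - 25/2) - 2) + (√2*(I*√3))*35 = (4 - 21/2 - 2) + (I*√6)*35 = -17/2 + 35*I*√6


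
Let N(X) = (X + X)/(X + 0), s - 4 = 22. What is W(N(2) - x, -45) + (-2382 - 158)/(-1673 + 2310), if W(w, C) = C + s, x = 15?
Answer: -14643/637 ≈ -22.987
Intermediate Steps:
s = 26 (s = 4 + 22 = 26)
N(X) = 2 (N(X) = (2*X)/X = 2)
W(w, C) = 26 + C (W(w, C) = C + 26 = 26 + C)
W(N(2) - x, -45) + (-2382 - 158)/(-1673 + 2310) = (26 - 45) + (-2382 - 158)/(-1673 + 2310) = -19 - 2540/637 = -14643/637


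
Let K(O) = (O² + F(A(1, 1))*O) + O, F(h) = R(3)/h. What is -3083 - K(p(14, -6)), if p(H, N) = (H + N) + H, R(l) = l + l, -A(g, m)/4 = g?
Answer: -3556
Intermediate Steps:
A(g, m) = -4*g
R(l) = 2*l
F(h) = 6/h (F(h) = (2*3)/h = 6/h)
p(H, N) = N + 2*H
K(O) = O² - O/2 (K(O) = (O² + (6/((-4*1)))*O) + O = (O² + (6/(-4))*O) + O = (O² + (6*(-¼))*O) + O = (O² - 3*O/2) + O = O² - O/2)
-3083 - K(p(14, -6)) = -3083 - (-6 + 2*14)*(-½ + (-6 + 2*14)) = -3083 - (-6 + 28)*(-½ + (-6 + 28)) = -3083 - 22*(-½ + 22) = -3083 - 22*43/2 = -3083 - 1*473 = -3083 - 473 = -3556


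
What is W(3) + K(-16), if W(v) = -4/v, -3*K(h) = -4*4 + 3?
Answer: 3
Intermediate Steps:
K(h) = 13/3 (K(h) = -(-4*4 + 3)/3 = -(-16 + 3)/3 = -⅓*(-13) = 13/3)
W(3) + K(-16) = -4/3 + 13/3 = 3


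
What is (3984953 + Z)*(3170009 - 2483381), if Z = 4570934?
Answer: 5874711579036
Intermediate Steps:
(3984953 + Z)*(3170009 - 2483381) = (3984953 + 4570934)*(3170009 - 2483381) = 8555887*686628 = 5874711579036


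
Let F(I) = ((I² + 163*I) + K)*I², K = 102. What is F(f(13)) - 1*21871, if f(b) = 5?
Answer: 1679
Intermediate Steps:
F(I) = I²*(102 + I² + 163*I) (F(I) = ((I² + 163*I) + 102)*I² = (102 + I² + 163*I)*I² = I²*(102 + I² + 163*I))
F(f(13)) - 1*21871 = 5²*(102 + 5² + 163*5) - 1*21871 = 25*(102 + 25 + 815) - 21871 = 25*942 - 21871 = 23550 - 21871 = 1679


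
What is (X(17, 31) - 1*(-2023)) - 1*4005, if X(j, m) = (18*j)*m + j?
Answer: 7521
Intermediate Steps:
X(j, m) = j + 18*j*m (X(j, m) = 18*j*m + j = j + 18*j*m)
(X(17, 31) - 1*(-2023)) - 1*4005 = (17*(1 + 18*31) - 1*(-2023)) - 1*4005 = (17*(1 + 558) + 2023) - 4005 = (17*559 + 2023) - 4005 = (9503 + 2023) - 4005 = 11526 - 4005 = 7521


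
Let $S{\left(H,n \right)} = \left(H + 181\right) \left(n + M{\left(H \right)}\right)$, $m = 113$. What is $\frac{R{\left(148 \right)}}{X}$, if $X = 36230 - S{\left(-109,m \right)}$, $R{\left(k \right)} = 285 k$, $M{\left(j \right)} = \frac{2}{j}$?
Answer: $\frac{459762}{306239} \approx 1.5013$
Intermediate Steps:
$S{\left(H,n \right)} = \left(181 + H\right) \left(n + \frac{2}{H}\right)$ ($S{\left(H,n \right)} = \left(H + 181\right) \left(n + \frac{2}{H}\right) = \left(181 + H\right) \left(n + \frac{2}{H}\right)$)
$X = \frac{3062390}{109}$ ($X = 36230 - \left(2 + 181 \cdot 113 + \frac{362}{-109} - 12317\right) = 36230 - \left(2 + 20453 + 362 \left(- \frac{1}{109}\right) - 12317\right) = 36230 - \left(2 + 20453 - \frac{362}{109} - 12317\right) = 36230 - \frac{886680}{109} = \frac{3062390}{109} \approx 28095.0$)
$\frac{R{\left(148 \right)}}{X} = \frac{285 \cdot 148}{\frac{3062390}{109}} = 42180 \cdot \frac{109}{3062390} = \frac{459762}{306239}$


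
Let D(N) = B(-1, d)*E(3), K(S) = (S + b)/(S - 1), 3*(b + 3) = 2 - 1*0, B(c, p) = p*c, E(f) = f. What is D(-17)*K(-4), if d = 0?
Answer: 0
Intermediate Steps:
B(c, p) = c*p
b = -7/3 (b = -3 + (2 - 1*0)/3 = -3 + (2 + 0)/3 = -3 + (⅓)*2 = -3 + ⅔ = -7/3 ≈ -2.3333)
K(S) = (-7/3 + S)/(-1 + S) (K(S) = (S - 7/3)/(S - 1) = (-7/3 + S)/(-1 + S))
D(N) = 0 (D(N) = -1*0*3 = 0*3 = 0)
D(-17)*K(-4) = 0*((-7/3 - 4)/(-1 - 4)) = 0*(-19/3/(-5)) = 0*(-⅕*(-19/3)) = 0*(19/15) = 0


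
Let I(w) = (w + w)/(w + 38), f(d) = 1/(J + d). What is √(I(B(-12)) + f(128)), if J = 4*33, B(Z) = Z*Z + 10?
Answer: √978315/780 ≈ 1.2681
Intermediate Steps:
B(Z) = 10 + Z² (B(Z) = Z² + 10 = 10 + Z²)
J = 132
f(d) = 1/(132 + d)
I(w) = 2*w/(38 + w) (I(w) = (2*w)/(38 + w) = 2*w/(38 + w))
√(I(B(-12)) + f(128)) = √(2*(10 + (-12)²)/(38 + (10 + (-12)²)) + 1/(132 + 128)) = √(2*(10 + 144)/(38 + (10 + 144)) + 1/260) = √(2*154/(38 + 154) + 1/260) = √(2*154/192 + 1/260) = √(2*154*(1/192) + 1/260) = √(77/48 + 1/260) = √(5017/3120) = √978315/780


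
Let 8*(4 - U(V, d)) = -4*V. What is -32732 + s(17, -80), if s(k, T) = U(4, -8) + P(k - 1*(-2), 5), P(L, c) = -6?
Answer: -32732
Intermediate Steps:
U(V, d) = 4 + V/2 (U(V, d) = 4 - (-1)*V/2 = 4 + V/2)
s(k, T) = 0 (s(k, T) = (4 + (½)*4) - 6 = (4 + 2) - 6 = 6 - 6 = 0)
-32732 + s(17, -80) = -32732 + 0 = -32732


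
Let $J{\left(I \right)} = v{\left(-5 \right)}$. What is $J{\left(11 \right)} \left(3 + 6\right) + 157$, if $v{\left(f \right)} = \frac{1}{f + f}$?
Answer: $\frac{1561}{10} \approx 156.1$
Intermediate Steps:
$v{\left(f \right)} = \frac{1}{2 f}$
$J{\left(I \right)} = - \frac{1}{10}$ ($J{\left(I \right)} = \frac{1}{2 \left(-5\right)} = \frac{1}{2} \left(- \frac{1}{5}\right) = - \frac{1}{10}$)
$J{\left(11 \right)} \left(3 + 6\right) + 157 = - \frac{3 + 6}{10} + 157 = \left(- \frac{1}{10}\right) 9 + 157 = - \frac{9}{10} + 157 = \frac{1561}{10}$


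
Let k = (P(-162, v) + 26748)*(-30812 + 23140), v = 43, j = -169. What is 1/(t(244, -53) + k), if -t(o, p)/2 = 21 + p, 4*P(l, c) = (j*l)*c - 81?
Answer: -1/2463028406 ≈ -4.0600e-10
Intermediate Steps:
P(l, c) = -81/4 - 169*c*l/4 (P(l, c) = ((-169*l)*c - 81)/4 = (-169*c*l - 81)/4 = (-81 - 169*c*l)/4 = -81/4 - 169*c*l/4)
t(o, p) = -42 - 2*p (t(o, p) = -2*(21 + p) = -42 - 2*p)
k = -2463028470 (k = ((-81/4 - 169/4*43*(-162)) + 26748)*(-30812 + 23140) = ((-81/4 + 588627/2) + 26748)*(-7672) = (1177173/4 + 26748)*(-7672) = (1284165/4)*(-7672) = -2463028470)
1/(t(244, -53) + k) = 1/((-42 - 2*(-53)) - 2463028470) = 1/((-42 + 106) - 2463028470) = 1/(64 - 2463028470) = 1/(-2463028406) = -1/2463028406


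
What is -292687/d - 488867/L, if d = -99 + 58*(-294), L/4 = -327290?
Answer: 391558670837/22453403160 ≈ 17.439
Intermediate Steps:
L = -1309160 (L = 4*(-327290) = -1309160)
d = -17151 (d = -99 - 17052 = -17151)
-292687/d - 488867/L = -292687/(-17151) - 488867/(-1309160) = -292687*(-1/17151) - 488867*(-1/1309160) = 292687/17151 + 488867/1309160 = 391558670837/22453403160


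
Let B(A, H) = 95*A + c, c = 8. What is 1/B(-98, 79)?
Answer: -1/9302 ≈ -0.00010750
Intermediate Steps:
B(A, H) = 8 + 95*A (B(A, H) = 95*A + 8 = 8 + 95*A)
1/B(-98, 79) = 1/(8 + 95*(-98)) = 1/(8 - 9310) = 1/(-9302) = -1/9302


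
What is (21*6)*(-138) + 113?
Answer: -17275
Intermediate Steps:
(21*6)*(-138) + 113 = 126*(-138) + 113 = -17388 + 113 = -17275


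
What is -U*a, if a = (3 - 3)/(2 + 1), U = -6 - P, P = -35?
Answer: 0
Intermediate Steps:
U = 29 (U = -6 - 1*(-35) = -6 + 35 = 29)
a = 0 (a = 0/3 = 0*(⅓) = 0)
-U*a = -29*0 = -1*0 = 0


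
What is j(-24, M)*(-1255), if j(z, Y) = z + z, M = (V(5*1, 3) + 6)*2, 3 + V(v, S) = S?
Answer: 60240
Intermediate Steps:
V(v, S) = -3 + S
M = 12 (M = ((-3 + 3) + 6)*2 = (0 + 6)*2 = 6*2 = 12)
j(z, Y) = 2*z
j(-24, M)*(-1255) = (2*(-24))*(-1255) = -48*(-1255) = 60240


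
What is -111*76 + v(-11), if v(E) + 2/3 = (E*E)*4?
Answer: -23858/3 ≈ -7952.7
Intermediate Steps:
v(E) = -2/3 + 4*E**2 (v(E) = -2/3 + (E*E)*4 = -2/3 + E**2*4 = -2/3 + 4*E**2)
-111*76 + v(-11) = -111*76 + (-2/3 + 4*(-11)**2) = -8436 + (-2/3 + 4*121) = -8436 + (-2/3 + 484) = -8436 + 1450/3 = -23858/3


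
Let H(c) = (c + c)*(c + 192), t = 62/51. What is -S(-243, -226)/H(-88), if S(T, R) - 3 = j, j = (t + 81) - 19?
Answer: 307/84864 ≈ 0.0036176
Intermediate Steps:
t = 62/51 (t = 62*(1/51) = 62/51 ≈ 1.2157)
j = 3224/51 (j = (62/51 + 81) - 19 = 4193/51 - 19 = 3224/51 ≈ 63.216)
S(T, R) = 3377/51 (S(T, R) = 3 + 3224/51 = 3377/51)
H(c) = 2*c*(192 + c) (H(c) = (2*c)*(192 + c) = 2*c*(192 + c))
-S(-243, -226)/H(-88) = -3377/(51*(2*(-88)*(192 - 88))) = -3377/(51*(2*(-88)*104)) = -3377/(51*(-18304)) = -3377*(-1)/(51*18304) = -1*(-307/84864) = 307/84864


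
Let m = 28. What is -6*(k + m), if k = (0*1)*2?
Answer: -168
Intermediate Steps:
k = 0 (k = 0*2 = 0)
-6*(k + m) = -6*(0 + 28) = -6*28 = -168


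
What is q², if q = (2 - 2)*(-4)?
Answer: 0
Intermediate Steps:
q = 0 (q = 0*(-4) = 0)
q² = 0² = 0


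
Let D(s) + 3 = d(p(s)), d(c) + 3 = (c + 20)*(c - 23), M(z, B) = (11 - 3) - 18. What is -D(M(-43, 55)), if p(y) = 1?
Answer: 468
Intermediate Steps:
M(z, B) = -10 (M(z, B) = 8 - 18 = -10)
d(c) = -3 + (-23 + c)*(20 + c) (d(c) = -3 + (c + 20)*(c - 23) = -3 + (20 + c)*(-23 + c) = -3 + (-23 + c)*(20 + c))
D(s) = -468 (D(s) = -3 + (-463 + 1**2 - 3*1) = -3 + (-463 + 1 - 3) = -3 - 465 = -468)
-D(M(-43, 55)) = -1*(-468) = 468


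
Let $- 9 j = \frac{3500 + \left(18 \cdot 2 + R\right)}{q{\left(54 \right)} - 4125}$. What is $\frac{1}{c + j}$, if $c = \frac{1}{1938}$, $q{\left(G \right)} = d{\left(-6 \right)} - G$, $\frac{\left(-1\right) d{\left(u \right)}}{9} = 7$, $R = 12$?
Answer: $\frac{12331494}{1152367} \approx 10.701$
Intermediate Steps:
$d{\left(u \right)} = -63$ ($d{\left(u \right)} = \left(-9\right) 7 = -63$)
$q{\left(G \right)} = -63 - G$
$j = \frac{1774}{19089}$ ($j = - \frac{\left(3500 + \left(18 \cdot 2 + 12\right)\right) \frac{1}{\left(-63 - 54\right) - 4125}}{9} = - \frac{\left(3500 + \left(36 + 12\right)\right) \frac{1}{\left(-63 - 54\right) - 4125}}{9} = - \frac{\left(3500 + 48\right) \frac{1}{-117 - 4125}}{9} = - \frac{3548 \frac{1}{-4242}}{9} = - \frac{3548 \left(- \frac{1}{4242}\right)}{9} = \left(- \frac{1}{9}\right) \left(- \frac{1774}{2121}\right) = \frac{1774}{19089} \approx 0.092933$)
$c = \frac{1}{1938} \approx 0.000516$
$\frac{1}{c + j} = \frac{1}{\frac{1}{1938} + \frac{1774}{19089}} = \frac{1}{\frac{1152367}{12331494}} = \frac{12331494}{1152367}$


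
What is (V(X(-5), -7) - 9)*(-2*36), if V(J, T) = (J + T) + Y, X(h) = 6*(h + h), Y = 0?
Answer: 5472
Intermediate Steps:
X(h) = 12*h (X(h) = 6*(2*h) = 12*h)
V(J, T) = J + T (V(J, T) = (J + T) + 0 = J + T)
(V(X(-5), -7) - 9)*(-2*36) = ((12*(-5) - 7) - 9)*(-2*36) = ((-60 - 7) - 9)*(-72) = (-67 - 9)*(-72) = -76*(-72) = 5472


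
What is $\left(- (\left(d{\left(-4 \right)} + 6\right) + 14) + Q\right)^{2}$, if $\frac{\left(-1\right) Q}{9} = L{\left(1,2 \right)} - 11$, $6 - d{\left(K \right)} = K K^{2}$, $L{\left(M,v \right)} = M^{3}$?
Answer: $0$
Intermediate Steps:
$d{\left(K \right)} = 6 - K^{3}$ ($d{\left(K \right)} = 6 - K K^{2} = 6 - K^{3}$)
$Q = 90$ ($Q = - 9 \left(1^{3} - 11\right) = - 9 \left(1 - 11\right) = \left(-9\right) \left(-10\right) = 90$)
$\left(- (\left(d{\left(-4 \right)} + 6\right) + 14) + Q\right)^{2} = \left(- (\left(\left(6 - \left(-4\right)^{3}\right) + 6\right) + 14) + 90\right)^{2} = \left(- (\left(\left(6 - -64\right) + 6\right) + 14) + 90\right)^{2} = \left(- (\left(\left(6 + 64\right) + 6\right) + 14) + 90\right)^{2} = \left(- (\left(70 + 6\right) + 14) + 90\right)^{2} = \left(- (76 + 14) + 90\right)^{2} = \left(\left(-1\right) 90 + 90\right)^{2} = \left(-90 + 90\right)^{2} = 0^{2} = 0$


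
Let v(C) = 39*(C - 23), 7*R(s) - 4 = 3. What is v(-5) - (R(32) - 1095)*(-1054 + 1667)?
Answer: 669530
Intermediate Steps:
R(s) = 1 (R(s) = 4/7 + (1/7)*3 = 4/7 + 3/7 = 1)
v(C) = -897 + 39*C (v(C) = 39*(-23 + C) = -897 + 39*C)
v(-5) - (R(32) - 1095)*(-1054 + 1667) = (-897 + 39*(-5)) - (1 - 1095)*(-1054 + 1667) = (-897 - 195) - (-1094)*613 = -1092 - 1*(-670622) = -1092 + 670622 = 669530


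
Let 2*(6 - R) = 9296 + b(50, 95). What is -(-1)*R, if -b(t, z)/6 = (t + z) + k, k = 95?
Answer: -3922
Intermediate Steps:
b(t, z) = -570 - 6*t - 6*z (b(t, z) = -6*((t + z) + 95) = -6*(95 + t + z) = -570 - 6*t - 6*z)
R = -3922 (R = 6 - (9296 + (-570 - 6*50 - 6*95))/2 = 6 - (9296 + (-570 - 300 - 570))/2 = 6 - (9296 - 1440)/2 = 6 - 1/2*7856 = 6 - 3928 = -3922)
-(-1)*R = -(-1)*(-3922) = -1*3922 = -3922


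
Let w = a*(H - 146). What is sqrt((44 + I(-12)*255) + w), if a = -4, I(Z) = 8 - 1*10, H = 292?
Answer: 5*I*sqrt(42) ≈ 32.404*I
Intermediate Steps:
I(Z) = -2 (I(Z) = 8 - 10 = -2)
w = -584 (w = -4*(292 - 146) = -4*146 = -584)
sqrt((44 + I(-12)*255) + w) = sqrt((44 - 2*255) - 584) = sqrt((44 - 510) - 584) = sqrt(-466 - 584) = sqrt(-1050) = 5*I*sqrt(42)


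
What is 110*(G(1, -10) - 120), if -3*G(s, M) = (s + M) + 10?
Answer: -39710/3 ≈ -13237.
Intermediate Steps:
G(s, M) = -10/3 - M/3 - s/3 (G(s, M) = -((s + M) + 10)/3 = -((M + s) + 10)/3 = -(10 + M + s)/3 = -10/3 - M/3 - s/3)
110*(G(1, -10) - 120) = 110*((-10/3 - ⅓*(-10) - ⅓*1) - 120) = 110*((-10/3 + 10/3 - ⅓) - 120) = 110*(-⅓ - 120) = 110*(-361/3) = -39710/3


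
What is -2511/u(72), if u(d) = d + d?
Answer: -279/16 ≈ -17.438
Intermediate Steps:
u(d) = 2*d
-2511/u(72) = -2511/(2*72) = -2511/144 = -2511*1/144 = -279/16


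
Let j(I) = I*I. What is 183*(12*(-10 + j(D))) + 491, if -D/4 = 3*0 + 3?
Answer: 294755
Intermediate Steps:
D = -12 (D = -4*(3*0 + 3) = -4*(0 + 3) = -4*3 = -12)
j(I) = I**2
183*(12*(-10 + j(D))) + 491 = 183*(12*(-10 + (-12)**2)) + 491 = 183*(12*(-10 + 144)) + 491 = 183*(12*134) + 491 = 183*1608 + 491 = 294264 + 491 = 294755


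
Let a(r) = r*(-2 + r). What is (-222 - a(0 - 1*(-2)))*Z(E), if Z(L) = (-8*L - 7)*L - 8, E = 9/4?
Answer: 28527/2 ≈ 14264.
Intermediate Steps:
E = 9/4 (E = 9*(¼) = 9/4 ≈ 2.2500)
Z(L) = -8 + L*(-7 - 8*L) (Z(L) = (-7 - 8*L)*L - 8 = L*(-7 - 8*L) - 8 = -8 + L*(-7 - 8*L))
(-222 - a(0 - 1*(-2)))*Z(E) = (-222 - (0 - 1*(-2))*(-2 + (0 - 1*(-2))))*(-8 - 8*(9/4)² - 7*9/4) = (-222 - (0 + 2)*(-2 + (0 + 2)))*(-8 - 8*81/16 - 63/4) = (-222 - 2*(-2 + 2))*(-8 - 81/2 - 63/4) = (-222 - 2*0)*(-257/4) = (-222 - 1*0)*(-257/4) = (-222 + 0)*(-257/4) = -222*(-257/4) = 28527/2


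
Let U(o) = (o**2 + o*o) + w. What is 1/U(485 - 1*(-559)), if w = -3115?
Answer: 1/2176757 ≈ 4.5940e-7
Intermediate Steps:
U(o) = -3115 + 2*o**2 (U(o) = (o**2 + o*o) - 3115 = (o**2 + o**2) - 3115 = 2*o**2 - 3115 = -3115 + 2*o**2)
1/U(485 - 1*(-559)) = 1/(-3115 + 2*(485 - 1*(-559))**2) = 1/(-3115 + 2*(485 + 559)**2) = 1/(-3115 + 2*1044**2) = 1/(-3115 + 2*1089936) = 1/(-3115 + 2179872) = 1/2176757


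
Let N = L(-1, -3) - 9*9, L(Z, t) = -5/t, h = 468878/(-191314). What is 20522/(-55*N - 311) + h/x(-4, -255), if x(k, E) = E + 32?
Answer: 57223733963/11275094749 ≈ 5.0752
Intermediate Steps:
h = -10193/4159 (h = 468878*(-1/191314) = -10193/4159 ≈ -2.4508)
x(k, E) = 32 + E
N = -238/3 (N = -5/(-3) - 9*9 = -5*(-1/3) - 81 = 5/3 - 81 = -238/3 ≈ -79.333)
20522/(-55*N - 311) + h/x(-4, -255) = 20522/(-55*(-238/3) - 311) - 10193/(4159*(32 - 255)) = 20522/(13090/3 - 311) - 10193/4159/(-223) = 20522/(12157/3) - 10193/4159*(-1/223) = 20522*(3/12157) + 10193/927457 = 61566/12157 + 10193/927457 = 57223733963/11275094749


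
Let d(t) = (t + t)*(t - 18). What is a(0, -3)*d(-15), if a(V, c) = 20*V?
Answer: 0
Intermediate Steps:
d(t) = 2*t*(-18 + t) (d(t) = (2*t)*(-18 + t) = 2*t*(-18 + t))
a(0, -3)*d(-15) = (20*0)*(2*(-15)*(-18 - 15)) = 0*(2*(-15)*(-33)) = 0*990 = 0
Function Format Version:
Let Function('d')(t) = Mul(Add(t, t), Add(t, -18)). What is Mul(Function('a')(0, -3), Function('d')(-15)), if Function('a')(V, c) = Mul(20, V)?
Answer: 0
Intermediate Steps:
Function('d')(t) = Mul(2, t, Add(-18, t)) (Function('d')(t) = Mul(Mul(2, t), Add(-18, t)) = Mul(2, t, Add(-18, t)))
Mul(Function('a')(0, -3), Function('d')(-15)) = Mul(Mul(20, 0), Mul(2, -15, Add(-18, -15))) = Mul(0, Mul(2, -15, -33)) = Mul(0, 990) = 0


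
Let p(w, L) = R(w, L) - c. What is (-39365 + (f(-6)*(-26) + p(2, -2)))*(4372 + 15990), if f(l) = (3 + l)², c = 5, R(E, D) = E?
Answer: -806375924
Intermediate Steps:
p(w, L) = -5 + w (p(w, L) = w - 1*5 = w - 5 = -5 + w)
(-39365 + (f(-6)*(-26) + p(2, -2)))*(4372 + 15990) = (-39365 + ((3 - 6)²*(-26) + (-5 + 2)))*(4372 + 15990) = (-39365 + ((-3)²*(-26) - 3))*20362 = (-39365 + (9*(-26) - 3))*20362 = (-39365 + (-234 - 3))*20362 = (-39365 - 237)*20362 = -39602*20362 = -806375924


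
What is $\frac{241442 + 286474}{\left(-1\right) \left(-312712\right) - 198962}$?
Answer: $\frac{263958}{56875} \approx 4.641$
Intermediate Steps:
$\frac{241442 + 286474}{\left(-1\right) \left(-312712\right) - 198962} = \frac{527916}{312712 - 198962} = \frac{527916}{113750} = 527916 \cdot \frac{1}{113750} = \frac{263958}{56875}$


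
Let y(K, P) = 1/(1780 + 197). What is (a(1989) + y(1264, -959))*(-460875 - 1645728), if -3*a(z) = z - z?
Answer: -702201/659 ≈ -1065.6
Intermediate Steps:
a(z) = 0 (a(z) = -(z - z)/3 = -⅓*0 = 0)
y(K, P) = 1/1977
(a(1989) + y(1264, -959))*(-460875 - 1645728) = (0 + 1/1977)*(-460875 - 1645728) = (1/1977)*(-2106603) = -702201/659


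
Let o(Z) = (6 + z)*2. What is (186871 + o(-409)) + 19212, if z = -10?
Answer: 206075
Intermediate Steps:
o(Z) = -8 (o(Z) = (6 - 10)*2 = -4*2 = -8)
(186871 + o(-409)) + 19212 = (186871 - 8) + 19212 = 186863 + 19212 = 206075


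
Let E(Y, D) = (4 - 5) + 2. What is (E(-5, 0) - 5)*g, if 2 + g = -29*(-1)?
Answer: -108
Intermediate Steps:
E(Y, D) = 1 (E(Y, D) = -1 + 2 = 1)
g = 27 (g = -2 - 29*(-1) = -2 + 29 = 27)
(E(-5, 0) - 5)*g = (1 - 5)*27 = -4*27 = -108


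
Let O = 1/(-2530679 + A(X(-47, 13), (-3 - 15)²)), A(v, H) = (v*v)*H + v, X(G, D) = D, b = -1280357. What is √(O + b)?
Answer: 3*I*√872083919610845290/2475910 ≈ 1131.5*I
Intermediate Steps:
A(v, H) = v + H*v² (A(v, H) = v²*H + v = H*v² + v = v + H*v²)
O = -1/2475910 (O = 1/(-2530679 + 13*(1 + (-3 - 15)²*13)) = 1/(-2530679 + 13*(1 + (-18)²*13)) = 1/(-2530679 + 13*(1 + 324*13)) = 1/(-2530679 + 13*(1 + 4212)) = 1/(-2530679 + 13*4213) = 1/(-2530679 + 54769) = 1/(-2475910) = -1/2475910 ≈ -4.0389e-7)
√(O + b) = √(-1/2475910 - 1280357) = √(-3170048699871/2475910) = 3*I*√872083919610845290/2475910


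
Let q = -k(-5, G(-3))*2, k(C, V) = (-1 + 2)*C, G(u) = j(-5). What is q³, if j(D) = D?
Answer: 1000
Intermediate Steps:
G(u) = -5
k(C, V) = C (k(C, V) = 1*C = C)
q = 10 (q = -1*(-5)*2 = 5*2 = 10)
q³ = 10³ = 1000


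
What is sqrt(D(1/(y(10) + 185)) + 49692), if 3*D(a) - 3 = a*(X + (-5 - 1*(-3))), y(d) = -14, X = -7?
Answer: 50*sqrt(64581)/57 ≈ 222.92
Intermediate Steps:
D(a) = 1 - 3*a (D(a) = 1 + (a*(-7 + (-5 - 1*(-3))))/3 = 1 + (a*(-7 + (-5 + 3)))/3 = 1 + (a*(-7 - 2))/3 = 1 + (a*(-9))/3 = 1 + (-9*a)/3 = 1 - 3*a)
sqrt(D(1/(y(10) + 185)) + 49692) = sqrt((1 - 3/(-14 + 185)) + 49692) = sqrt((1 - 3/171) + 49692) = sqrt((1 - 3*1/171) + 49692) = sqrt((1 - 1/57) + 49692) = sqrt(56/57 + 49692) = sqrt(2832500/57) = 50*sqrt(64581)/57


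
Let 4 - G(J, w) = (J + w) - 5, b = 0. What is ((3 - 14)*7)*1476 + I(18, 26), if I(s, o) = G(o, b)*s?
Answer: -113958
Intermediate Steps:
G(J, w) = 9 - J - w (G(J, w) = 4 - ((J + w) - 5) = 4 - (-5 + J + w) = 4 + (5 - J - w) = 9 - J - w)
I(s, o) = s*(9 - o) (I(s, o) = (9 - o - 1*0)*s = (9 - o + 0)*s = (9 - o)*s = s*(9 - o))
((3 - 14)*7)*1476 + I(18, 26) = ((3 - 14)*7)*1476 + 18*(9 - 1*26) = -11*7*1476 + 18*(9 - 26) = -77*1476 + 18*(-17) = -113652 - 306 = -113958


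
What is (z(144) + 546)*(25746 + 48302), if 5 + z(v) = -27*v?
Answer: -247838656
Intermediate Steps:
z(v) = -5 - 27*v
(z(144) + 546)*(25746 + 48302) = ((-5 - 27*144) + 546)*(25746 + 48302) = ((-5 - 3888) + 546)*74048 = (-3893 + 546)*74048 = -3347*74048 = -247838656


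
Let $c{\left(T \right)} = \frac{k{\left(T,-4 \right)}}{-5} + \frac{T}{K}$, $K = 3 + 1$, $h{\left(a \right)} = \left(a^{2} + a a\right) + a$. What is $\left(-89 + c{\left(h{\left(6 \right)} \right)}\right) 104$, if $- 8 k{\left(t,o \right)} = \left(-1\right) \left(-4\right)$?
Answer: $- \frac{36088}{5} \approx -7217.6$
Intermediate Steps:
$h{\left(a \right)} = a + 2 a^{2}$ ($h{\left(a \right)} = \left(a^{2} + a^{2}\right) + a = 2 a^{2} + a = a + 2 a^{2}$)
$k{\left(t,o \right)} = - \frac{1}{2}$ ($k{\left(t,o \right)} = - \frac{\left(-1\right) \left(-4\right)}{8} = \left(- \frac{1}{8}\right) 4 = - \frac{1}{2}$)
$K = 4$
$c{\left(T \right)} = \frac{1}{10} + \frac{T}{4}$ ($c{\left(T \right)} = - \frac{1}{2 \left(-5\right)} + \frac{T}{4} = \left(- \frac{1}{2}\right) \left(- \frac{1}{5}\right) + T \frac{1}{4} = \frac{1}{10} + \frac{T}{4}$)
$\left(-89 + c{\left(h{\left(6 \right)} \right)}\right) 104 = \left(-89 + \left(\frac{1}{10} + \frac{6 \left(1 + 2 \cdot 6\right)}{4}\right)\right) 104 = \left(-89 + \left(\frac{1}{10} + \frac{6 \left(1 + 12\right)}{4}\right)\right) 104 = \left(-89 + \left(\frac{1}{10} + \frac{6 \cdot 13}{4}\right)\right) 104 = \left(-89 + \left(\frac{1}{10} + \frac{1}{4} \cdot 78\right)\right) 104 = \left(-89 + \left(\frac{1}{10} + \frac{39}{2}\right)\right) 104 = \left(-89 + \frac{98}{5}\right) 104 = \left(- \frac{347}{5}\right) 104 = - \frac{36088}{5}$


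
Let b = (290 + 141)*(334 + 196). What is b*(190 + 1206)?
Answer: 318888280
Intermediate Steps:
b = 228430 (b = 431*530 = 228430)
b*(190 + 1206) = 228430*(190 + 1206) = 228430*1396 = 318888280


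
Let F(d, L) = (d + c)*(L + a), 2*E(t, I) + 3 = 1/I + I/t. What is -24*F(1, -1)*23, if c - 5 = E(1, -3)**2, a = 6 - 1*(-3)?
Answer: -212336/3 ≈ -70779.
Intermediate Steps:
E(t, I) = -3/2 + 1/(2*I) + I/(2*t) (E(t, I) = -3/2 + (1/I + I/t)/2 = -3/2 + (1/(2*I) + I/(2*t)) = -3/2 + 1/(2*I) + I/(2*t))
a = 9 (a = 6 + 3 = 9)
c = 541/36 (c = 5 + (-3/2 + (1/2)/(-3) + (1/2)*(-3)/1)**2 = 5 + (-3/2 + (1/2)*(-1/3) + (1/2)*(-3)*1)**2 = 5 + (-3/2 - 1/6 - 3/2)**2 = 5 + (-19/6)**2 = 5 + 361/36 = 541/36 ≈ 15.028)
F(d, L) = (9 + L)*(541/36 + d) (F(d, L) = (d + 541/36)*(L + 9) = (541/36 + d)*(9 + L) = (9 + L)*(541/36 + d))
-24*F(1, -1)*23 = -24*(541/4 + 9*1 + (541/36)*(-1) - 1*1)*23 = -24*(541/4 + 9 - 541/36 - 1)*23 = -24*1154/9*23 = -9232/3*23 = -212336/3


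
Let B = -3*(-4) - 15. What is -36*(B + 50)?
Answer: -1692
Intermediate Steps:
B = -3 (B = 12 - 15 = -3)
-36*(B + 50) = -36*(-3 + 50) = -36*47 = -1692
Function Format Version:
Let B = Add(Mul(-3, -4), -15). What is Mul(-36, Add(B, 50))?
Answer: -1692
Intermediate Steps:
B = -3 (B = Add(12, -15) = -3)
Mul(-36, Add(B, 50)) = Mul(-36, Add(-3, 50)) = Mul(-36, 47) = -1692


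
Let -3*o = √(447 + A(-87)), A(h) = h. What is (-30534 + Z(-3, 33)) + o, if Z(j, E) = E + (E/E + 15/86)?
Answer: -2622985/86 - 2*√10 ≈ -30506.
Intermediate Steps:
o = -2*√10 (o = -√(447 - 87)/3 = -2*√10 ≈ -6.3246)
Z(j, E) = 101/86 + E (Z(j, E) = E + (1 + 15*(1/86)) = E + (1 + 15/86) = E + 101/86 = 101/86 + E)
(-30534 + Z(-3, 33)) + o = (-30534 + (101/86 + 33)) - 2*√10 = (-30534 + 2939/86) - 2*√10 = -2622985/86 - 2*√10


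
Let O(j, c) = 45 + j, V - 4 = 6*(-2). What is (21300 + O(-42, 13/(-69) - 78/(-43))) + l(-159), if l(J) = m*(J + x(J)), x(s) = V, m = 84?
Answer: 7275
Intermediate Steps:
V = -8 (V = 4 + 6*(-2) = 4 - 12 = -8)
x(s) = -8
l(J) = -672 + 84*J (l(J) = 84*(J - 8) = 84*(-8 + J) = -672 + 84*J)
(21300 + O(-42, 13/(-69) - 78/(-43))) + l(-159) = (21300 + (45 - 42)) + (-672 + 84*(-159)) = (21300 + 3) + (-672 - 13356) = 21303 - 14028 = 7275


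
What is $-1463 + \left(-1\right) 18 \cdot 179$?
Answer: $-4685$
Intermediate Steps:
$-1463 + \left(-1\right) 18 \cdot 179 = -1463 - 3222 = -4685$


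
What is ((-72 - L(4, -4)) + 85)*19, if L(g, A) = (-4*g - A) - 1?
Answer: 494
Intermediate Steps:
L(g, A) = -1 - A - 4*g (L(g, A) = (-A - 4*g) - 1 = -1 - A - 4*g)
((-72 - L(4, -4)) + 85)*19 = ((-72 - (-1 - 1*(-4) - 4*4)) + 85)*19 = ((-72 - (-1 + 4 - 16)) + 85)*19 = ((-72 - 1*(-13)) + 85)*19 = ((-72 + 13) + 85)*19 = (-59 + 85)*19 = 26*19 = 494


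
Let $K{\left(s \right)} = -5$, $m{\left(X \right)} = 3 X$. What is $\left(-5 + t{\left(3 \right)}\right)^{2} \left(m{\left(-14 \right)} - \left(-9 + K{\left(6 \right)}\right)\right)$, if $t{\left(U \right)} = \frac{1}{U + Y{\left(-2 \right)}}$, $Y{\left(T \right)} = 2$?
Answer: $- \frac{16128}{25} \approx -645.12$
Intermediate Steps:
$t{\left(U \right)} = \frac{1}{2 + U}$ ($t{\left(U \right)} = \frac{1}{U + 2} = \frac{1}{2 + U}$)
$\left(-5 + t{\left(3 \right)}\right)^{2} \left(m{\left(-14 \right)} - \left(-9 + K{\left(6 \right)}\right)\right) = \left(-5 + \frac{1}{2 + 3}\right)^{2} \left(3 \left(-14\right) + \left(\left(-1\right) \left(-5\right) + 9\right)\right) = \left(-5 + \frac{1}{5}\right)^{2} \left(-42 + \left(5 + 9\right)\right) = \left(-5 + \frac{1}{5}\right)^{2} \left(-42 + 14\right) = \left(- \frac{24}{5}\right)^{2} \left(-28\right) = \frac{576}{25} \left(-28\right) = - \frac{16128}{25}$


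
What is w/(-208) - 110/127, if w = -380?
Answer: 6345/6604 ≈ 0.96078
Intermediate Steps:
w/(-208) - 110/127 = -380/(-208) - 110/127 = -380*(-1/208) - 110*1/127 = 95/52 - 110/127 = 6345/6604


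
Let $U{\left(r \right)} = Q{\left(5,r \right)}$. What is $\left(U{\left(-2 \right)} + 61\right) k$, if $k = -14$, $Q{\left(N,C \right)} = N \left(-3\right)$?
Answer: $-644$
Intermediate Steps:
$Q{\left(N,C \right)} = - 3 N$
$U{\left(r \right)} = -15$ ($U{\left(r \right)} = \left(-3\right) 5 = -15$)
$\left(U{\left(-2 \right)} + 61\right) k = \left(-15 + 61\right) \left(-14\right) = 46 \left(-14\right) = -644$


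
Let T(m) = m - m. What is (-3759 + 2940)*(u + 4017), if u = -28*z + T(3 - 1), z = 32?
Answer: -2556099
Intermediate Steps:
T(m) = 0
u = -896 (u = -28*32 + 0 = -896 + 0 = -896)
(-3759 + 2940)*(u + 4017) = (-3759 + 2940)*(-896 + 4017) = -819*3121 = -2556099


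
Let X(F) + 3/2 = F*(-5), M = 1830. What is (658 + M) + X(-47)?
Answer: 5443/2 ≈ 2721.5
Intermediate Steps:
X(F) = -3/2 - 5*F (X(F) = -3/2 + F*(-5) = -3/2 - 5*F)
(658 + M) + X(-47) = (658 + 1830) + (-3/2 - 5*(-47)) = 2488 + (-3/2 + 235) = 2488 + 467/2 = 5443/2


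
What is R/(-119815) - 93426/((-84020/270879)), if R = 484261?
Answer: 303213446570179/1006685630 ≈ 3.0120e+5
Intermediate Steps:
R/(-119815) - 93426/((-84020/270879)) = 484261/(-119815) - 93426/((-84020/270879)) = 484261*(-1/119815) - 93426/((-84020*1/270879)) = -484261/119815 - 93426/(-84020/270879) = -484261/119815 - 93426*(-270879/84020) = -484261/119815 + 12653570727/42010 = 303213446570179/1006685630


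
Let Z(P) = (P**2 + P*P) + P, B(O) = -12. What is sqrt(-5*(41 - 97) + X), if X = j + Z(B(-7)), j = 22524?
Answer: 2*sqrt(5770) ≈ 151.92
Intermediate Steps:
Z(P) = P + 2*P**2 (Z(P) = (P**2 + P**2) + P = 2*P**2 + P = P + 2*P**2)
X = 22800 (X = 22524 - 12*(1 + 2*(-12)) = 22524 - 12*(1 - 24) = 22524 - 12*(-23) = 22524 + 276 = 22800)
sqrt(-5*(41 - 97) + X) = sqrt(-5*(41 - 97) + 22800) = sqrt(-5*(-56) + 22800) = sqrt(280 + 22800) = sqrt(23080) = 2*sqrt(5770)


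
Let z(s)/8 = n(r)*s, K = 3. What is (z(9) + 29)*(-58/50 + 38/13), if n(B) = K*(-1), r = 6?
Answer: -107151/325 ≈ -329.70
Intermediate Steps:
n(B) = -3 (n(B) = 3*(-1) = -3)
z(s) = -24*s (z(s) = 8*(-3*s) = -24*s)
(z(9) + 29)*(-58/50 + 38/13) = (-24*9 + 29)*(-58/50 + 38/13) = (-216 + 29)*(-58*1/50 + 38*(1/13)) = -187*(-29/25 + 38/13) = -187*573/325 = -107151/325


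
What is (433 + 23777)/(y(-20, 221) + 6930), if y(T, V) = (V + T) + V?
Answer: 12105/3676 ≈ 3.2930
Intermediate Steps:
y(T, V) = T + 2*V (y(T, V) = (T + V) + V = T + 2*V)
(433 + 23777)/(y(-20, 221) + 6930) = (433 + 23777)/((-20 + 2*221) + 6930) = 24210/((-20 + 442) + 6930) = 24210/(422 + 6930) = 24210/7352 = 24210*(1/7352) = 12105/3676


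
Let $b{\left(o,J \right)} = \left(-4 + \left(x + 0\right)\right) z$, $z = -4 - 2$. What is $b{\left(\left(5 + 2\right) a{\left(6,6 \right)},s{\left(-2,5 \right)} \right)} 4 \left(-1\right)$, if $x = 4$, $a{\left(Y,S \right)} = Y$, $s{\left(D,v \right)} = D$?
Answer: $0$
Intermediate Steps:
$z = -6$ ($z = -4 - 2 = -6$)
$b{\left(o,J \right)} = 0$ ($b{\left(o,J \right)} = \left(-4 + \left(4 + 0\right)\right) \left(-6\right) = \left(-4 + 4\right) \left(-6\right) = 0 \left(-6\right) = 0$)
$b{\left(\left(5 + 2\right) a{\left(6,6 \right)},s{\left(-2,5 \right)} \right)} 4 \left(-1\right) = 0 \cdot 4 \left(-1\right) = 0 \left(-1\right) = 0$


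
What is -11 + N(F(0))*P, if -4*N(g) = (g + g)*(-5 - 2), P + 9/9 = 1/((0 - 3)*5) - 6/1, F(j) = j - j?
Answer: -11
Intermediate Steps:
F(j) = 0
P = -106/15 (P = -1 + (1/((0 - 3)*5) - 6/1) = -1 + ((⅕)/(-3) - 6*1) = -1 + (-⅓*⅕ - 6) = -1 + (-1/15 - 6) = -1 - 91/15 = -106/15 ≈ -7.0667)
N(g) = 7*g/2 (N(g) = -(g + g)*(-5 - 2)/4 = -2*g*(-7)/4 = -(-7)*g/2 = 7*g/2)
-11 + N(F(0))*P = -11 + ((7/2)*0)*(-106/15) = -11 + 0*(-106/15) = -11 + 0 = -11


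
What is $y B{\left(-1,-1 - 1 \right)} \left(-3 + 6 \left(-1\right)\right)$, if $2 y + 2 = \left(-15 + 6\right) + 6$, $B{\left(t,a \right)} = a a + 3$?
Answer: $\frac{315}{2} \approx 157.5$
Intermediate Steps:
$B{\left(t,a \right)} = 3 + a^{2}$ ($B{\left(t,a \right)} = a^{2} + 3 = 3 + a^{2}$)
$y = - \frac{5}{2}$ ($y = -1 + \frac{\left(-15 + 6\right) + 6}{2} = -1 + \frac{-9 + 6}{2} = -1 + \frac{1}{2} \left(-3\right) = -1 - \frac{3}{2} = - \frac{5}{2} \approx -2.5$)
$y B{\left(-1,-1 - 1 \right)} \left(-3 + 6 \left(-1\right)\right) = - \frac{5 \left(3 + \left(-1 - 1\right)^{2}\right)}{2} \left(-3 + 6 \left(-1\right)\right) = - \frac{5 \left(3 + \left(-1 - 1\right)^{2}\right)}{2} \left(-3 - 6\right) = - \frac{5 \left(3 + \left(-2\right)^{2}\right)}{2} \left(-9\right) = - \frac{5 \left(3 + 4\right)}{2} \left(-9\right) = \left(- \frac{5}{2}\right) 7 \left(-9\right) = \left(- \frac{35}{2}\right) \left(-9\right) = \frac{315}{2}$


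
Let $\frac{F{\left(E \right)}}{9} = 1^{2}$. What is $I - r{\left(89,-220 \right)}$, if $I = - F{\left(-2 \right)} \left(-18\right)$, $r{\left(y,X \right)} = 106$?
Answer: $56$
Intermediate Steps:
$F{\left(E \right)} = 9$ ($F{\left(E \right)} = 9 \cdot 1^{2} = 9 \cdot 1 = 9$)
$I = 162$ ($I = \left(-1\right) 9 \left(-18\right) = \left(-9\right) \left(-18\right) = 162$)
$I - r{\left(89,-220 \right)} = 162 - 106 = 56$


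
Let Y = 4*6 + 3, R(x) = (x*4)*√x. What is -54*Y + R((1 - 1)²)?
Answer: -1458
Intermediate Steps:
R(x) = 4*x^(3/2) (R(x) = (4*x)*√x = 4*x^(3/2))
Y = 27 (Y = 24 + 3 = 27)
-54*Y + R((1 - 1)²) = -54*27 + 4*((1 - 1)²)^(3/2) = -1458 + 4*(0²)^(3/2) = -1458 + 4*0^(3/2) = -1458 + 4*0 = -1458 + 0 = -1458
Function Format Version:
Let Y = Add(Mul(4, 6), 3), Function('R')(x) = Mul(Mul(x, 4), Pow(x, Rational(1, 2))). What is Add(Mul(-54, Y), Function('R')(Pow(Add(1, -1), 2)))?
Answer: -1458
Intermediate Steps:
Function('R')(x) = Mul(4, Pow(x, Rational(3, 2))) (Function('R')(x) = Mul(Mul(4, x), Pow(x, Rational(1, 2))) = Mul(4, Pow(x, Rational(3, 2))))
Y = 27 (Y = Add(24, 3) = 27)
Add(Mul(-54, Y), Function('R')(Pow(Add(1, -1), 2))) = Add(Mul(-54, 27), Mul(4, Pow(Pow(Add(1, -1), 2), Rational(3, 2)))) = Add(-1458, Mul(4, Pow(Pow(0, 2), Rational(3, 2)))) = Add(-1458, Mul(4, Pow(0, Rational(3, 2)))) = Add(-1458, Mul(4, 0)) = Add(-1458, 0) = -1458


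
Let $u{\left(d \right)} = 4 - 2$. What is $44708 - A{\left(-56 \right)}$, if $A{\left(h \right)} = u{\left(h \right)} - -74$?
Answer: $44632$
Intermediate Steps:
$u{\left(d \right)} = 2$
$A{\left(h \right)} = 76$ ($A{\left(h \right)} = 2 - -74 = 2 + 74 = 76$)
$44708 - A{\left(-56 \right)} = 44708 - 76 = 44632$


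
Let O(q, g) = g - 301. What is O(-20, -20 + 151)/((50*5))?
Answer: -17/25 ≈ -0.68000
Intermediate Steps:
O(q, g) = -301 + g
O(-20, -20 + 151)/((50*5)) = (-301 + (-20 + 151))/((50*5)) = (-301 + 131)/250 = -170*1/250 = -17/25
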